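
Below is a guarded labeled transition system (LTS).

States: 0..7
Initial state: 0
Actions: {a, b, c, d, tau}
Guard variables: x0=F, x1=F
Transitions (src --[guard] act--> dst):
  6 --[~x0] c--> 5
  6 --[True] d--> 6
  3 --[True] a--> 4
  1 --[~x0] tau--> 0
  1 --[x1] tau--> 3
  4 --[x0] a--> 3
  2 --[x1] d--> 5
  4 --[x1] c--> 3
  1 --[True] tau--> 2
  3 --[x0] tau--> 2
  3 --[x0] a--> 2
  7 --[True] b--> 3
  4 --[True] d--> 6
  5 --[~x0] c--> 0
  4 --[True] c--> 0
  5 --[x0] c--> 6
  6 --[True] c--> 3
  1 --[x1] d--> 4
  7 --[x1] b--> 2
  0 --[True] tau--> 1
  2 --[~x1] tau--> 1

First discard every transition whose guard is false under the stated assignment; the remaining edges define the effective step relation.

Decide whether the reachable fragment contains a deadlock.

Answer: DEADLOCK-FREE

Working:
Reach set: {0,1,2}
  0: tau→1  [1 out]
  1: tau→0  tau→2  [2 out]
  2: tau→1  [1 out]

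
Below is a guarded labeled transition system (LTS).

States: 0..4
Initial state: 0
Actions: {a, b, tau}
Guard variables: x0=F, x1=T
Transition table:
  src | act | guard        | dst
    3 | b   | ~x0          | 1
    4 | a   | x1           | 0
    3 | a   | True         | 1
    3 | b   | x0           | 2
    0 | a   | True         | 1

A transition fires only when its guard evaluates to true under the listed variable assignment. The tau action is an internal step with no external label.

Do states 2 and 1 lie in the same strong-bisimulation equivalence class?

Compute ~ classes (split until stable):
  P[0] = {{0,1,2,3,4}}
  P[1] = {{0,4},{1,2},{3}}
  P[2] = {{0},{1,2},{3},{4}}
stable after 3 split(s): 4 block(s)
2∈{1,2}, 1∈{1,2}

Answer: BISIMILAR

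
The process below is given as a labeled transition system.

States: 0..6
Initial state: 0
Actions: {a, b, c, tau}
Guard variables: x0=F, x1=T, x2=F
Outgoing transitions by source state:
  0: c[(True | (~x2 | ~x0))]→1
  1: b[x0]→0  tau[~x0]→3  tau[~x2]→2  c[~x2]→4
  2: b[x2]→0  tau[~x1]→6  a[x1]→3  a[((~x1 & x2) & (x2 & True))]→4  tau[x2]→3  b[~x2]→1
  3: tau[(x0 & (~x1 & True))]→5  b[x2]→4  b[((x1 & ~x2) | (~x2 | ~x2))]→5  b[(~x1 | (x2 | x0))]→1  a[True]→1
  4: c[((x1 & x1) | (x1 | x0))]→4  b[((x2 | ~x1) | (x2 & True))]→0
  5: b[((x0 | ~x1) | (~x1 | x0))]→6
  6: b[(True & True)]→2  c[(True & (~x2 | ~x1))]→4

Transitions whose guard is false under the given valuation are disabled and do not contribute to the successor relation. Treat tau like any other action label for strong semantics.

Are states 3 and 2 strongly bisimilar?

Refine partition for ~:
  round 0: {{0,1,2,3,4,5,6}}
  round 1: {{0,4},{1},{2,3},{5},{6}}
  round 2: {{0},{1},{2},{3},{4},{5},{6}}
Fixed point at round 3; 7 class(es).
class of 3: {3}; class of 2: {2}

Answer: NOT BISIMILAR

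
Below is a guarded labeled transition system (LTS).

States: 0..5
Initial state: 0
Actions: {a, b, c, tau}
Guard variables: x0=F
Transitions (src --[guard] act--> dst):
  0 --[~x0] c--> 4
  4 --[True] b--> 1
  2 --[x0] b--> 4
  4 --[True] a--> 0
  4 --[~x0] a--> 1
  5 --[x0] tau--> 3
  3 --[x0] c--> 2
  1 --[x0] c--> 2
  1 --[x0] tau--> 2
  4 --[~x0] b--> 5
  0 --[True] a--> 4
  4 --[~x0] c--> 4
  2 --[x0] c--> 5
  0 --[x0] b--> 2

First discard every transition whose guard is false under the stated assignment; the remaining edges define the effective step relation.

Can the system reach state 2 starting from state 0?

Answer: UNREACHABLE

Trace:
Guard filter leaves 7 enabled edge(s).
L0 = {0}
L1 = {4}  total {0,4}
L2 = {1,5}  total {0,1,4,5}
R = {0,1,4,5}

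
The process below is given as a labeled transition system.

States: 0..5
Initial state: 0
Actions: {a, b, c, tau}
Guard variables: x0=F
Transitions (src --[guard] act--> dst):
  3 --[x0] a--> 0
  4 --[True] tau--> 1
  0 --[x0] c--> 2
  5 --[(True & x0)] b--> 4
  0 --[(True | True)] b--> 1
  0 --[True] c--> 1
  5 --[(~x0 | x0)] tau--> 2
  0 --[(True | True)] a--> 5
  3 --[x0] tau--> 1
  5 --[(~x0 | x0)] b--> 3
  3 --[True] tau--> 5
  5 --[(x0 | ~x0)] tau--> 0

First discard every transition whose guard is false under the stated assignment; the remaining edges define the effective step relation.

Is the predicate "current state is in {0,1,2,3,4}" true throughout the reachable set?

Answer: INVARIANT VIOLATED at state 5

Trace:
Safe = {0,1,2,3,4}
R = {0,1,2,3,5}
  0: ✓
  1: ✓
  2: ✓
  3: ✓
  5: ✗ unsafe
witness against invariant: a → 5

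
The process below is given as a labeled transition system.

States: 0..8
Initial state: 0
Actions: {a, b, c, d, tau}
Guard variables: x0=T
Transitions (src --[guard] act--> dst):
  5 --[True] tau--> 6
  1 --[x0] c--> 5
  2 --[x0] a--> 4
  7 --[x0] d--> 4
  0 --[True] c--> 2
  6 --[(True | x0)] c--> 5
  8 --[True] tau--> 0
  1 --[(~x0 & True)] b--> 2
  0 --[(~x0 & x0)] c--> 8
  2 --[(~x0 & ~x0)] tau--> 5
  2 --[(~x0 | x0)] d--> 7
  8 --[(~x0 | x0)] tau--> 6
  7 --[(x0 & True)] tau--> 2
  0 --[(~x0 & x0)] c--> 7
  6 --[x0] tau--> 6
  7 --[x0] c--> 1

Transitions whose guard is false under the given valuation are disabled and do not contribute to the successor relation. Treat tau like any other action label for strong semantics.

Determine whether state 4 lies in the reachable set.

12 transition(s) survive guard evaluation.
depth 0: {0}
depth 1: {2}  total {0,2}
depth 2: {4,7}  total {0,2,4,7}
depth 3: {1}  total {0,1,2,4,7}
depth 4: {5}  total {0,1,2,4,5,7}
depth 5: {6}  total {0,1,2,4,5,6,7}
Reachable = {0,1,2,4,5,6,7}
witness 4: c·a

Answer: REACHABLE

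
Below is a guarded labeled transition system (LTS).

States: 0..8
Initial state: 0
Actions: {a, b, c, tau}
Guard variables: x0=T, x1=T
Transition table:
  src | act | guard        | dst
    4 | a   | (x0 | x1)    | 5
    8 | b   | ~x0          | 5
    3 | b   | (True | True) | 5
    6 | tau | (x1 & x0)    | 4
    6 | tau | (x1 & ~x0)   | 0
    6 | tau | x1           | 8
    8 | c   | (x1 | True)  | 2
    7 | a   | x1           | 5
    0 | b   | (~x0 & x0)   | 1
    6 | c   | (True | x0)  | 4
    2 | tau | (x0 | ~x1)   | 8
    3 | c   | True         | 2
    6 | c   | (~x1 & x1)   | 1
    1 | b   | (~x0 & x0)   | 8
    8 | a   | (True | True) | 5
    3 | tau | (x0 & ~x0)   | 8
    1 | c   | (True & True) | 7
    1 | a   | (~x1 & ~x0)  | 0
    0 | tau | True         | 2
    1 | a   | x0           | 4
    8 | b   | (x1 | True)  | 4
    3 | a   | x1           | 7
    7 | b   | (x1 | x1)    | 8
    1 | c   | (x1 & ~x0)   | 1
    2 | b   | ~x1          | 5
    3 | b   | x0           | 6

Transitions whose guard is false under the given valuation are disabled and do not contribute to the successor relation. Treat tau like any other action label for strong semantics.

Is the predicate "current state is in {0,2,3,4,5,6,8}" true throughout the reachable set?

Answer: INVARIANT HOLDS

Working:
Allowed set {0,2,3,4,5,6,8}
Reachable = {0,2,4,5,8}
  0: ok
  2: ok
  4: ok
  5: ok
  8: ok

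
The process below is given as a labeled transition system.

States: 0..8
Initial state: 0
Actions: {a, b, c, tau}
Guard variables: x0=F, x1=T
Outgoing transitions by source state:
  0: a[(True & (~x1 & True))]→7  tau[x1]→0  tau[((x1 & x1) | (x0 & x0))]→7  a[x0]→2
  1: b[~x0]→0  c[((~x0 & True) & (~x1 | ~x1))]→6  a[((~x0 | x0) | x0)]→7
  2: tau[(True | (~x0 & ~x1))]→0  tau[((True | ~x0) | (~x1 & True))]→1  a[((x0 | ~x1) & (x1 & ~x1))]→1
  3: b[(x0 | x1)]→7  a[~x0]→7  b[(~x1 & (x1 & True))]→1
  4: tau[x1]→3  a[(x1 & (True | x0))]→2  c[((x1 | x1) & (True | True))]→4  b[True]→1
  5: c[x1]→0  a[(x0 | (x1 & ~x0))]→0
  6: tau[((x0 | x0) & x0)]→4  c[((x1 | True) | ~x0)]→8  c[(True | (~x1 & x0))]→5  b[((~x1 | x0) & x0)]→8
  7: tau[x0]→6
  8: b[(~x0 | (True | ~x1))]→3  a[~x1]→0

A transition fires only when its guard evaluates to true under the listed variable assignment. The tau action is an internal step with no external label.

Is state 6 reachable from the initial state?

Answer: UNREACHABLE

Trace:
After dropping false guards: 17 live edges.
L0 = {0}
L1 = {7}  now seen {0,7}
Reach set: {0,7}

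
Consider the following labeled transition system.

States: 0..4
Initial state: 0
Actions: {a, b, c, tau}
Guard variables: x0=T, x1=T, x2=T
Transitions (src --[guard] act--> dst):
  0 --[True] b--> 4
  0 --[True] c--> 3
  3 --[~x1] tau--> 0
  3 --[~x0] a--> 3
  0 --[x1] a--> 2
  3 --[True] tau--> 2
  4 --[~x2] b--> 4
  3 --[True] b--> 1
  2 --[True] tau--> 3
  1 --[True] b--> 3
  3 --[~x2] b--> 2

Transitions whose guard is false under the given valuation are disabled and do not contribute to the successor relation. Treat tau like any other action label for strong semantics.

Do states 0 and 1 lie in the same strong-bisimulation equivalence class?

Bisimulation quotient by refinement:
  π0 = {{0,1,2,3,4}}
  π1 = {{0},{1},{2},{3},{4}}
stable after 2 split(s): 5 block(s)
[0]={0}  [1]={1}

Answer: NOT BISIMILAR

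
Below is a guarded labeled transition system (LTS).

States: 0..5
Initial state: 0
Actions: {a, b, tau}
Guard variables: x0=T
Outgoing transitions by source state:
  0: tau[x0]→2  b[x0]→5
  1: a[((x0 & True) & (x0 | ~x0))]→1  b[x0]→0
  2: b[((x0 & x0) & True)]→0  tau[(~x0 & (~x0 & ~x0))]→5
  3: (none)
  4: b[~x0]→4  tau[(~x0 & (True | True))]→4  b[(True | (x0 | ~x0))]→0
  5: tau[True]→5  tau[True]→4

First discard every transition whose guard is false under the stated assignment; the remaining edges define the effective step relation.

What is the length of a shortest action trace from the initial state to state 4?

Answer: 2

Working:
BFS to 4:
  Layer 0: {0}
  Layer 1: {2,5}
  Layer 2: {4}
4 enters at depth 2; path b·tau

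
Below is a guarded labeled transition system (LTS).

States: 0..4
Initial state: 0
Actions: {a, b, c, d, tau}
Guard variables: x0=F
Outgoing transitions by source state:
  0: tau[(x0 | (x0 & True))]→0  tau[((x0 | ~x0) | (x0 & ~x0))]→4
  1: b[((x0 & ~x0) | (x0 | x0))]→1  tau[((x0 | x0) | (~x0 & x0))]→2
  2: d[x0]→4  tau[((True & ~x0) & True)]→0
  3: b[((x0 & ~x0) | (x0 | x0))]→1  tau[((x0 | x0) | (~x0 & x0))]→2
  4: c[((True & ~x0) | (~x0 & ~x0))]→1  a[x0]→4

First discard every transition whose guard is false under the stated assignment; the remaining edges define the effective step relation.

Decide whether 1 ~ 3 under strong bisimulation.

Answer: BISIMILAR

Working:
Refine partition for ~:
  π0 = {{0,1,2,3,4}}
  π1 = {{0,2},{1,3},{4}}
  π2 = {{0},{1,3},{2},{4}}
4 equivalence class(es) (converged in 3)
[1]={1,3}  [3]={1,3}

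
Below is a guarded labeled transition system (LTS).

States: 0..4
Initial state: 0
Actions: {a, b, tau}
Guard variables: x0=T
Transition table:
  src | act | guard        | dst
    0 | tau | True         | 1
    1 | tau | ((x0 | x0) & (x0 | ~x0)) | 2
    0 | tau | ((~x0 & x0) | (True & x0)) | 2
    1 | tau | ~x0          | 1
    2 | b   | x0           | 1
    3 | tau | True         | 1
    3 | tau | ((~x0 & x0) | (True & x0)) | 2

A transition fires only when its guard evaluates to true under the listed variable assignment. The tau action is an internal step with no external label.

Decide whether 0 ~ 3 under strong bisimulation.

Compute ~ classes (split until stable):
  π0 = {{0,1,2,3,4}}
  π1 = {{0,1,3},{2},{4}}
  π2 = {{0,3},{1},{2},{4}}
4 equivalence class(es) (converged in 3)
class of 0: {0,3}; class of 3: {0,3}

Answer: BISIMILAR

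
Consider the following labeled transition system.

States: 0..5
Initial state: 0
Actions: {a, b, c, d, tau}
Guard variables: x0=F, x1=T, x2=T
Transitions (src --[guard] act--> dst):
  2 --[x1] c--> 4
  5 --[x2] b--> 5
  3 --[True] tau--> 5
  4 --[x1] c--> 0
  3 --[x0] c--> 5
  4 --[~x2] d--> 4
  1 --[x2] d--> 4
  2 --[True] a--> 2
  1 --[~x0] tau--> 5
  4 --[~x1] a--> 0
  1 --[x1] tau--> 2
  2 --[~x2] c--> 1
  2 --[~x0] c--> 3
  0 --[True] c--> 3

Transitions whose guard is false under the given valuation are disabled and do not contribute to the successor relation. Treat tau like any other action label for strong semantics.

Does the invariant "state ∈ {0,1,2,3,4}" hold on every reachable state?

Answer: INVARIANT VIOLATED at state 5

Working:
Inv-set: {0,1,2,3,4}
Reachable = {0,3,5}
  0: safe
  3: safe
  5: VIOLATES
reach 5 via c·tau — violates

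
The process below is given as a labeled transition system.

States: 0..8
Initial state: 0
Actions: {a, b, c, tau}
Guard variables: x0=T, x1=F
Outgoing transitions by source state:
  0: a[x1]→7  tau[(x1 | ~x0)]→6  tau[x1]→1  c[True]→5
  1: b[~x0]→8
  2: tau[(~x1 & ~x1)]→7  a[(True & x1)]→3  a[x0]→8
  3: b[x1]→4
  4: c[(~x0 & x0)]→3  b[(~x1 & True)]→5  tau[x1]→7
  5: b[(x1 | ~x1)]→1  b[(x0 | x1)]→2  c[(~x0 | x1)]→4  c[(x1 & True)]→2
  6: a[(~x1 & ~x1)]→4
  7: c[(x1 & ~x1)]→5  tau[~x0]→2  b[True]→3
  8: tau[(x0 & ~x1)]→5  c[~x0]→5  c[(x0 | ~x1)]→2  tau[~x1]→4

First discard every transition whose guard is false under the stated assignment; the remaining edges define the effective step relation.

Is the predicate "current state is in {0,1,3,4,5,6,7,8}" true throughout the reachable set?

Answer: INVARIANT VIOLATED at state 2

Analysis:
Safe = {0,1,3,4,5,6,7,8}
Reachable = {0,1,2,3,4,5,7,8}
  0: ok
  1: ok
  2: VIOLATES
  3: ok
  4: ok
  5: ok
  7: ok
  8: ok
witness against invariant: c·b → 2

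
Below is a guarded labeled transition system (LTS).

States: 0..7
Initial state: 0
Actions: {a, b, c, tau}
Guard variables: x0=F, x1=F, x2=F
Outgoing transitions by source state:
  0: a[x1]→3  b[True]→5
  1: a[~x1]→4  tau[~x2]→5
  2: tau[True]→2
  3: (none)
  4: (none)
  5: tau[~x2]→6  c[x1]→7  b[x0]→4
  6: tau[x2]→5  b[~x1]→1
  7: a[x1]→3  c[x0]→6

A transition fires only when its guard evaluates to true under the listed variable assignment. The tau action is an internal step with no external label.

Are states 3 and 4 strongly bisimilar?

Answer: BISIMILAR

Analysis:
Bisimulation quotient by refinement:
  π0 = {{0,1,2,3,4,5,6,7}}
  π1 = {{0,6},{1},{2,5},{3,4,7}}
  π2 = {{0},{1},{2},{3,4,7},{5},{6}}
6 equivalence class(es) (converged in 3)
3∈{3,4,7}, 4∈{3,4,7}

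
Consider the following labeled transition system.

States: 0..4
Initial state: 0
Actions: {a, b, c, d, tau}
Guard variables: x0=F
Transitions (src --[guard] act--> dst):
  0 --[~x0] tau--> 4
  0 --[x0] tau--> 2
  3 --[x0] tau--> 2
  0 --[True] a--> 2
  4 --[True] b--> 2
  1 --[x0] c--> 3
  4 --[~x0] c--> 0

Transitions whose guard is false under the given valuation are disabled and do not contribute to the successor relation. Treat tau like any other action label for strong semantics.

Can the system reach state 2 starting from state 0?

After dropping false guards: 4 live edges.
Layer 0: {0}
Layer 1: {2,4}  cumulative {0,2,4}
Reachable = {0,2,4}
witness 2: a

Answer: REACHABLE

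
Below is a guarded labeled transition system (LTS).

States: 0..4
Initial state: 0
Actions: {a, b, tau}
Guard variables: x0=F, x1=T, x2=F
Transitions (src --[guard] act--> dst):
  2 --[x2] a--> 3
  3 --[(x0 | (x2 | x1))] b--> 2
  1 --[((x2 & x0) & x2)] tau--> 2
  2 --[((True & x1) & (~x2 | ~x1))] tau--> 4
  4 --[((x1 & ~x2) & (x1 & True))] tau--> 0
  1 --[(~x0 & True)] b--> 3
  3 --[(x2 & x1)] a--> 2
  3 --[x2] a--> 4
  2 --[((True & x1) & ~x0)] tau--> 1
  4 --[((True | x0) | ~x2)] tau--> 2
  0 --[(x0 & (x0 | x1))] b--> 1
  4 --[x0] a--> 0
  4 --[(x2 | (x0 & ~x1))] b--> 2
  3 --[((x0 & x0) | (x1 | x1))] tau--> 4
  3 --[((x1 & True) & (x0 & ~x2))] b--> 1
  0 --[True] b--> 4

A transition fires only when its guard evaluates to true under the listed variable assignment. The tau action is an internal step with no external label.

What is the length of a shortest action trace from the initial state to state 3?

Breadth-first toward 3:
  L0 = {0}
  L1 = {4}
  L2 = {2}
  L3 = {1}
  L4 = {3}
first hit 3 at d=4 via b·tau·tau·b

Answer: 4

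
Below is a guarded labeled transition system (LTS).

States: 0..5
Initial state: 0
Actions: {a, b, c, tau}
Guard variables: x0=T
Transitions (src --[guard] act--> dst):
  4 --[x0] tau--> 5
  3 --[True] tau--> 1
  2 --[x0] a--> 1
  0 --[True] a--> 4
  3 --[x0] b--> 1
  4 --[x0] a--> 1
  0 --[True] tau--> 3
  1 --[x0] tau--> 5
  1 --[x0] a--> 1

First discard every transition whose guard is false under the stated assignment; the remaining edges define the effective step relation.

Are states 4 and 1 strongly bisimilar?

Answer: BISIMILAR

Trace:
Bisimulation quotient by refinement:
  P[0] = {{0,1,2,3,4,5}}
  P[1] = {{0,1,4},{2},{3},{5}}
  P[2] = {{0},{1,4},{2},{3},{5}}
stable after 3 split(s): 5 block(s)
[4]={1,4}  [1]={1,4}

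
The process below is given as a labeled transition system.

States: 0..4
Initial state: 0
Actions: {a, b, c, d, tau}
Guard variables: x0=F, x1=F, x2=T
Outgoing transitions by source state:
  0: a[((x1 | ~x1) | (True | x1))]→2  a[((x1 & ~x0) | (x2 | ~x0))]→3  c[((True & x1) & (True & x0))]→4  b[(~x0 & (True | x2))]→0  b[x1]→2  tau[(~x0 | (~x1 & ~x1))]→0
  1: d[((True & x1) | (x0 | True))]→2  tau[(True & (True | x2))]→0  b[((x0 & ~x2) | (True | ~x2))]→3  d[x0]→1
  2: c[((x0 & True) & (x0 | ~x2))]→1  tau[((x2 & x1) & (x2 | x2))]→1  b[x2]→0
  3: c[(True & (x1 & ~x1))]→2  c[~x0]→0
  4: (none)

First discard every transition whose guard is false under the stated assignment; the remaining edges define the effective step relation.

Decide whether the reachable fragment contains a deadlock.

Answer: DEADLOCK-FREE

Trace:
R = {0,2,3}
  0: a→2  a→3  b→0  tau→0  [4 exit(s)]
  2: b→0  [1 exit(s)]
  3: c→0  [1 exit(s)]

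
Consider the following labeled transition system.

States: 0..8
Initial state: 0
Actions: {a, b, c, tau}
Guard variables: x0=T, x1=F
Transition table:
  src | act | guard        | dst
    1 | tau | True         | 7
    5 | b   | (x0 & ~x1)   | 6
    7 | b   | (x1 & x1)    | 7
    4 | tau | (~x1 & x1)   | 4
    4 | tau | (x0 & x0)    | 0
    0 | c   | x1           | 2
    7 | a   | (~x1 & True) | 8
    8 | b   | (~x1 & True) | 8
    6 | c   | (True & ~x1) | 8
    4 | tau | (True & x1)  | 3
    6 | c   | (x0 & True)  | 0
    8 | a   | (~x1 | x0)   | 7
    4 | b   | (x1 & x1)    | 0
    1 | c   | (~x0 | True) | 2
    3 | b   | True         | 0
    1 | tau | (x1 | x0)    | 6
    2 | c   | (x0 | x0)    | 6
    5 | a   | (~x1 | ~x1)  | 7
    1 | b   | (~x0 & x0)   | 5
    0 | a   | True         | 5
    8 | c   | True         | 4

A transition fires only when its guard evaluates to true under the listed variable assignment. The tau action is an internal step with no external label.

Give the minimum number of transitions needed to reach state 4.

Answer: 4

Analysis:
BFS to 4:
  Layer 0: {0}
  Layer 1: {5}
  Layer 2: {6,7}
  Layer 3: {8}
  Layer 4: {4}
depth(4)=4, e.g. a·a·a·c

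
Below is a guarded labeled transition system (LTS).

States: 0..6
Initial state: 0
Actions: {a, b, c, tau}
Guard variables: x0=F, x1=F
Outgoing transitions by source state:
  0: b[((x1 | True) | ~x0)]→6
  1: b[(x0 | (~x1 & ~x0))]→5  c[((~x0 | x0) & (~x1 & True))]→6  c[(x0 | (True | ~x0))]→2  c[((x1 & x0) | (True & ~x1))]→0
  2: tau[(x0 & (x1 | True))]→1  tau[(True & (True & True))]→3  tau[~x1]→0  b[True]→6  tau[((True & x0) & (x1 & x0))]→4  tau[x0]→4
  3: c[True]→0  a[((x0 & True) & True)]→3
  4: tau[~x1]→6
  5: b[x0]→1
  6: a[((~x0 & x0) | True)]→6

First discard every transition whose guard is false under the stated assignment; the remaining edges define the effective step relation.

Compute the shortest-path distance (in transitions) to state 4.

Layered search for 4:
  L0 = {0}
  L1 = {6}
4 never appears.

Answer: UNREACHABLE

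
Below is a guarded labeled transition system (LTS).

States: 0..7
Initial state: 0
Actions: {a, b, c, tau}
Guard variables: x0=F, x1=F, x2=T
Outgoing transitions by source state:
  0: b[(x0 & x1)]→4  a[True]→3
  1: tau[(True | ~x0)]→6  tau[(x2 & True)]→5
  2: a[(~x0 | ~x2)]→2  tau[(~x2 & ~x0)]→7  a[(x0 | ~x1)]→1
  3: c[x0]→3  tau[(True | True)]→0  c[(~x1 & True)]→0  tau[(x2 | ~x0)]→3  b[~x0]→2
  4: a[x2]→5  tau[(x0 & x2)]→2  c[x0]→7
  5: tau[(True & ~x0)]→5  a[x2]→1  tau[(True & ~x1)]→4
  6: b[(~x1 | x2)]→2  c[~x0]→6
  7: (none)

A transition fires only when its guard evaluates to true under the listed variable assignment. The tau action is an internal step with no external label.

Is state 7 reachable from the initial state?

After dropping false guards: 15 live edges.
L0 = {0}
L1 = {3}  total {0,3}
L2 = {2}  total {0,2,3}
L3 = {1}  total {0,1,2,3}
L4 = {5,6}  total {0,1,2,3,5,6}
L5 = {4}  total {0,1,2,3,4,5,6}
Reach set: {0,1,2,3,4,5,6}

Answer: UNREACHABLE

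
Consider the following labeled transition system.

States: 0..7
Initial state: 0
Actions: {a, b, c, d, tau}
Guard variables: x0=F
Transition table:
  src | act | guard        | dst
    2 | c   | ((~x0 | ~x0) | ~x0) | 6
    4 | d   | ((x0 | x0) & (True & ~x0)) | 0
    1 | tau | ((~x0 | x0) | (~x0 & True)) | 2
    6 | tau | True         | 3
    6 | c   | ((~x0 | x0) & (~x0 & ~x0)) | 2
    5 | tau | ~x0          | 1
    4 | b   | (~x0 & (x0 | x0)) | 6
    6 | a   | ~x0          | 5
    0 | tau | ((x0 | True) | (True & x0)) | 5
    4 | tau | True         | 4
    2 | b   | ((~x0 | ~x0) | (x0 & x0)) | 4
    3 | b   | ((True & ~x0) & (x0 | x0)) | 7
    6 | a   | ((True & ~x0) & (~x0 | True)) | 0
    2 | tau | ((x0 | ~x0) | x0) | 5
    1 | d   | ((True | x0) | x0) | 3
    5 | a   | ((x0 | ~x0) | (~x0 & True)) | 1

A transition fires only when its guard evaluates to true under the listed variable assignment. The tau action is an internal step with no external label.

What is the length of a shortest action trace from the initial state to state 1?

Answer: 2

Working:
Breadth-first toward 1:
  depth 0: {0}
  depth 1: {5}
  depth 2: {1}
first hit 1 at d=2 via tau·a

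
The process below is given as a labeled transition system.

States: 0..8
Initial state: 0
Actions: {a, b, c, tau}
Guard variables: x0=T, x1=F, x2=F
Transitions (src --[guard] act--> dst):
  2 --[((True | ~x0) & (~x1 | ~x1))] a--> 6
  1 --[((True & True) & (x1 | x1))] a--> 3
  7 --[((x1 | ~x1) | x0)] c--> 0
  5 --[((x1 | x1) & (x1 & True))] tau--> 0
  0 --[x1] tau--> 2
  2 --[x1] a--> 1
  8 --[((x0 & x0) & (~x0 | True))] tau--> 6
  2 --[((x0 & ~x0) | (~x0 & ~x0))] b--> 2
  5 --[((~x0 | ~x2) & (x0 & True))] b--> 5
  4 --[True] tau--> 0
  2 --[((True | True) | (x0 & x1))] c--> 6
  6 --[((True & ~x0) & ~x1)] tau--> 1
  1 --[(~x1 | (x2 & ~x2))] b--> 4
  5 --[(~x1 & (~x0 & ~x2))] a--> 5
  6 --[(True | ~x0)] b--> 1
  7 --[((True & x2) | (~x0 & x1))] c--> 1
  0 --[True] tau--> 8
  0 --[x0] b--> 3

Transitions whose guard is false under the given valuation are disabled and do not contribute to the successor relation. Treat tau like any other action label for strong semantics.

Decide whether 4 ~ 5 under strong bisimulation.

Compute ~ classes (split until stable):
  round 0: {{0,1,2,3,4,5,6,7,8}}
  round 1: {{0},{1,5,6},{2},{3},{4,8},{7}}
  round 2: {{0},{1},{2},{3},{4},{5,6},{7},{8}}
  round 3: {{0},{1},{2},{3},{4},{5},{6},{7},{8}}
9 equivalence class(es) (converged in 4)
class of 4: {4}; class of 5: {5}

Answer: NOT BISIMILAR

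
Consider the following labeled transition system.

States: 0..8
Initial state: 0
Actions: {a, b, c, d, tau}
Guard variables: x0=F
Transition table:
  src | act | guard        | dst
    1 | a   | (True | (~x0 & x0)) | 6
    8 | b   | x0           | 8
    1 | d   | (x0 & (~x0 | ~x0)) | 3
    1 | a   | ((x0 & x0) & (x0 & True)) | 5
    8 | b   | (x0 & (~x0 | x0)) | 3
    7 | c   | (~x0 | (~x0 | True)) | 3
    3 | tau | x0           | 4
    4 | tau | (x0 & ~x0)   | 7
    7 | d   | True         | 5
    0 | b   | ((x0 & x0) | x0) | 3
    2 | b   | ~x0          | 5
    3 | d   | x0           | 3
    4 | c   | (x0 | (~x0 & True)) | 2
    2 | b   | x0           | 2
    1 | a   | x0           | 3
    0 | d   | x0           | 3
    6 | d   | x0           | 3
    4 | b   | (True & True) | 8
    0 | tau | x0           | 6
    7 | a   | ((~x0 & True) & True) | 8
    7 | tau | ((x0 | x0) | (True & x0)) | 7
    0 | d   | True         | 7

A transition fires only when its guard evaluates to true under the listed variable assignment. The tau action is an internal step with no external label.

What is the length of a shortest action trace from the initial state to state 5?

BFS to 5:
  L0 = {0}
  L1 = {7}
  L2 = {3,5,8}
depth(5)=2, e.g. d·d

Answer: 2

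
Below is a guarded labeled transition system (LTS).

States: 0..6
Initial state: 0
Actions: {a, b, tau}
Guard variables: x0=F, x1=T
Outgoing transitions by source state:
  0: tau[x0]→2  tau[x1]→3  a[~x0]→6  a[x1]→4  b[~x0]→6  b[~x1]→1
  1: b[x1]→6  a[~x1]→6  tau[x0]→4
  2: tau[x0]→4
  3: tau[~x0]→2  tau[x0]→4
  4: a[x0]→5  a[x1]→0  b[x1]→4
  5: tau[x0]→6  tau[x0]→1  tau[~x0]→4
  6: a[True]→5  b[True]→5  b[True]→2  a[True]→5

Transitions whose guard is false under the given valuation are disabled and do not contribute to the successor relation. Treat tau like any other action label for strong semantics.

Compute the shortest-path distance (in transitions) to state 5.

BFS to 5:
  depth 0: {0}
  depth 1: {3,4,6}
  depth 2: {2,5}
first hit 5 at d=2 via a·a

Answer: 2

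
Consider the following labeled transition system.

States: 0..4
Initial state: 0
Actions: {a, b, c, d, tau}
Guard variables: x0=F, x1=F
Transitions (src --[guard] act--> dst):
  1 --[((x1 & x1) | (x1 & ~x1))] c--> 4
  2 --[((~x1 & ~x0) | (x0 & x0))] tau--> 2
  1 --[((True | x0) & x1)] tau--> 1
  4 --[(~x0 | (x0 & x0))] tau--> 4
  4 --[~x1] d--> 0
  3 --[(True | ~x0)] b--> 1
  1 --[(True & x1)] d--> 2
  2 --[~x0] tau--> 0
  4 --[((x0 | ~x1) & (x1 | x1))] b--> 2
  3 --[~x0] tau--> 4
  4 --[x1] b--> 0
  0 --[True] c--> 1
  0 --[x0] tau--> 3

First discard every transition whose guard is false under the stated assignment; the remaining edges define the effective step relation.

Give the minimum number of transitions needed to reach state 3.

Answer: UNREACHABLE

Working:
Breadth-first toward 3:
  depth 0: {0}
  depth 1: {1}
3 never appears.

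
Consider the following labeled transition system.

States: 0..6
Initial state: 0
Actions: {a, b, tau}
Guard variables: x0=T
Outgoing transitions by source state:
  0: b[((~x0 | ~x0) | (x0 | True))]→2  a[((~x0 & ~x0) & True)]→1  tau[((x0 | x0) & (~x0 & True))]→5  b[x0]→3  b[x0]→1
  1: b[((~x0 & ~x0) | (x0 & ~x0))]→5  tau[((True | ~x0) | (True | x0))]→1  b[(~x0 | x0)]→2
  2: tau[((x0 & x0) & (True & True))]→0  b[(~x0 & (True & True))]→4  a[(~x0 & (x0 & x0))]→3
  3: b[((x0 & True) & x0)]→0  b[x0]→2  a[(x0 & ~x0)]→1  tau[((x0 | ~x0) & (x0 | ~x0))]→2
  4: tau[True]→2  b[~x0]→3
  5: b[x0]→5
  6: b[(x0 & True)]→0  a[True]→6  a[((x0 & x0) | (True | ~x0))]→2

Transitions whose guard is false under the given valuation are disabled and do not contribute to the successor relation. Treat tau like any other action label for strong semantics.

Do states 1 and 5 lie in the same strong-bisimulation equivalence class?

Answer: NOT BISIMILAR

Working:
Refine partition for ~:
  π0 = {{0,1,2,3,4,5,6}}
  π1 = {{0,5},{1,3},{2,4},{6}}
  π2 = {{0},{1},{2},{3},{4},{5},{6}}
7 equivalence class(es) (converged in 3)
[1]={1}  [5]={5}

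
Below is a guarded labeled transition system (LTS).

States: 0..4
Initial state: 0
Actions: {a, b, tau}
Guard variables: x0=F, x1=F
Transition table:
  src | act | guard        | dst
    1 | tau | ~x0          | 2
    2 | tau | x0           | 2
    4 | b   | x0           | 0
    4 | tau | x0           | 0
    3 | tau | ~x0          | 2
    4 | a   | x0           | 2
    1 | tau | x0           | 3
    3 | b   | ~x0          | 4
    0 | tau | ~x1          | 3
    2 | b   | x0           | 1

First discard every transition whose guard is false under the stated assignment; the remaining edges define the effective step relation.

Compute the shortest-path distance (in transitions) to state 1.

Answer: UNREACHABLE

Working:
Layered search for 1:
  Layer 0: {0}
  Layer 1: {3}
  Layer 2: {2,4}
1 never appears.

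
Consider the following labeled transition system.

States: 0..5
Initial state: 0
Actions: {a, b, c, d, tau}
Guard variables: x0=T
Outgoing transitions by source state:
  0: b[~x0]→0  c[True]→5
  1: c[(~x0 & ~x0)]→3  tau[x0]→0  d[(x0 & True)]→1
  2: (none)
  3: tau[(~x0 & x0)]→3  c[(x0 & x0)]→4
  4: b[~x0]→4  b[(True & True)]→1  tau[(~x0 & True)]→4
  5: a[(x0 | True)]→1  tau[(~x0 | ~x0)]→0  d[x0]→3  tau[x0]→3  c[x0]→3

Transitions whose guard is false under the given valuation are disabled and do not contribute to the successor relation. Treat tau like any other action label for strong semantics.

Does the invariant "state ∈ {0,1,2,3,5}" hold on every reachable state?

Allowed set {0,1,2,3,5}
Reach set: {0,1,3,4,5}
  0: safe
  1: safe
  3: safe
  4: VIOLATES
  5: safe
counterexample path to 4: c·d·c

Answer: INVARIANT VIOLATED at state 4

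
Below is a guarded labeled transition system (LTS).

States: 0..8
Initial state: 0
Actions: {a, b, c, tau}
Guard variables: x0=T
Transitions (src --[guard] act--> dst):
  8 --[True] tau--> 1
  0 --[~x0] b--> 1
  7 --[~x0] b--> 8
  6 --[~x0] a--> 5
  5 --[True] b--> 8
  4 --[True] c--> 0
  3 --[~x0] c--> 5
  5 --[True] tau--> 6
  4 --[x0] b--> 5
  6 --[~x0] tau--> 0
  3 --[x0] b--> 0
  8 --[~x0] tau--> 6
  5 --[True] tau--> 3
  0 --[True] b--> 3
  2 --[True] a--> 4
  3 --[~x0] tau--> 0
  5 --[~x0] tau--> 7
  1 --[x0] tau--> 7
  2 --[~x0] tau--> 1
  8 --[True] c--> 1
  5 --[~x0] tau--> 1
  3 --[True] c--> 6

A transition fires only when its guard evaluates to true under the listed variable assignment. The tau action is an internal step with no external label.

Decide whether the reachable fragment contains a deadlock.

Answer: DEADLOCK at state 6

Analysis:
Reachable = {0,3,6}
  0: b→3  [1 out]
  3: b→0  c→6  [2 out]
  6: ∅  [deadlock]
trace reaching 6: b·c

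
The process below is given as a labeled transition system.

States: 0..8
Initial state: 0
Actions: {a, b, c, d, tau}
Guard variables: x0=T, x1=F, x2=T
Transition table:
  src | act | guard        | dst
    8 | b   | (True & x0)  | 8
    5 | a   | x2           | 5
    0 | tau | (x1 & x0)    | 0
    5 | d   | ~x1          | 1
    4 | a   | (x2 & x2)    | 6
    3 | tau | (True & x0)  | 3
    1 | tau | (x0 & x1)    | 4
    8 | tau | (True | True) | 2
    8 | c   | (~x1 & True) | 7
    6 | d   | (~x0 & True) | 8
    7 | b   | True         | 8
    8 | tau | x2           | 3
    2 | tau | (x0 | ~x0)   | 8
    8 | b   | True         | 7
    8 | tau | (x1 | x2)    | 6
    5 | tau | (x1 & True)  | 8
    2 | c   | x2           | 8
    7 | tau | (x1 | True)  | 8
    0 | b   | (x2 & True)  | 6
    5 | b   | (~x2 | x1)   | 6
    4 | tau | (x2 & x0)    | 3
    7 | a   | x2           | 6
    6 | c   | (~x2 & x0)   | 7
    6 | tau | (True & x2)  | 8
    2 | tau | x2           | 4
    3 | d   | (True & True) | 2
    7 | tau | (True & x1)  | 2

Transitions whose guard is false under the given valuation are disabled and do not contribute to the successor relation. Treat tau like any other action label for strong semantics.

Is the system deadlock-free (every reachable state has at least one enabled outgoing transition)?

Answer: DEADLOCK-FREE

Trace:
R = {0,2,3,4,6,7,8}
  0: b→6  [1 exit(s)]
  2: c→8  tau→4  tau→8  [3 exit(s)]
  3: d→2  tau→3  [2 exit(s)]
  4: a→6  tau→3  [2 exit(s)]
  6: tau→8  [1 exit(s)]
  7: a→6  b→8  tau→8  [3 exit(s)]
  8: b→7  b→8  c→7  tau→2  tau→3  tau→6  [6 exit(s)]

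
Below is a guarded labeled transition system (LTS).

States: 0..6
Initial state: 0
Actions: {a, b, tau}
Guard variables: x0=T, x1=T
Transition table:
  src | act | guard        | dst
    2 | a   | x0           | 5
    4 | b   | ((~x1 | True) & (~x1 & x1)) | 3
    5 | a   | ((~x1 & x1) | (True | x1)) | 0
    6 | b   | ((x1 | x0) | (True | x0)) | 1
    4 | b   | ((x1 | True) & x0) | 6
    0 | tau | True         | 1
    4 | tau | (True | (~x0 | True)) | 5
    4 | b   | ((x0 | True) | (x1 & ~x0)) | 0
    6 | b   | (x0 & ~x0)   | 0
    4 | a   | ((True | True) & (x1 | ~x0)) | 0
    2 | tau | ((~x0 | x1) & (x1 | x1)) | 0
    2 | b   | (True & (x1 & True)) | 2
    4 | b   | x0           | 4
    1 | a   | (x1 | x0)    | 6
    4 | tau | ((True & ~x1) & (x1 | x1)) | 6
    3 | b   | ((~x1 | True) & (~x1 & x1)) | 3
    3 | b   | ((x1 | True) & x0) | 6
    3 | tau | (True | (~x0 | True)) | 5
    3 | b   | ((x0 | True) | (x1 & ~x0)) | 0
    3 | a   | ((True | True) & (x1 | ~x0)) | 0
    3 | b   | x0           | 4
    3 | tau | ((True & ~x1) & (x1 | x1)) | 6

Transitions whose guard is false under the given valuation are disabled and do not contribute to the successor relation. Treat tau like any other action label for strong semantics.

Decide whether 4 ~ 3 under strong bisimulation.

Refine partition for ~:
  round 0: {{0,1,2,3,4,5,6}}
  round 1: {{0},{1,5},{2,3,4},{6}}
  round 2: {{0},{1},{2},{3,4},{5},{6}}
6 equivalence class(es) (converged in 3)
4∈{3,4}, 3∈{3,4}

Answer: BISIMILAR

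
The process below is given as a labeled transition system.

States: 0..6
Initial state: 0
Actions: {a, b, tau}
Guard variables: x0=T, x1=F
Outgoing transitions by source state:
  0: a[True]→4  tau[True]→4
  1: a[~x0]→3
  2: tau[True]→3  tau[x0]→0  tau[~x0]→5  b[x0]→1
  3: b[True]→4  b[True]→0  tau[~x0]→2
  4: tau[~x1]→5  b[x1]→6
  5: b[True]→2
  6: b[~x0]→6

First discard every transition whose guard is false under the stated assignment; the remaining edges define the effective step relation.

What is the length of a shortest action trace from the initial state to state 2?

BFS to 2:
  Layer 0: {0}
  Layer 1: {4}
  Layer 2: {5}
  Layer 3: {2}
first hit 2 at d=3 via a·tau·b

Answer: 3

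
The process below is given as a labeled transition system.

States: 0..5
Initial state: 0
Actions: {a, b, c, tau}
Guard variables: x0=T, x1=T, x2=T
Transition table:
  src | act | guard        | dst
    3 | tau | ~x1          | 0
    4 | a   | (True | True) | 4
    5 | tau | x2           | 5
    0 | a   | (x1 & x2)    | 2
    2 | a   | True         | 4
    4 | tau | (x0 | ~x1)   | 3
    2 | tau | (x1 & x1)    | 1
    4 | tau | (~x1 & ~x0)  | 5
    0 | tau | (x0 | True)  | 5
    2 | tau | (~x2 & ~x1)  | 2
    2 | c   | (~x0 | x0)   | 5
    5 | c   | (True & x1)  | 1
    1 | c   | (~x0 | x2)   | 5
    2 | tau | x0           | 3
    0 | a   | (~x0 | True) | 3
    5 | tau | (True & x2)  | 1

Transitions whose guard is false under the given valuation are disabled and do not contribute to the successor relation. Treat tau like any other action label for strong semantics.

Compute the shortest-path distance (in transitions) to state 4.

Layered search for 4:
  Layer 0: {0}
  Layer 1: {2,3,5}
  Layer 2: {1,4}
4 enters at depth 2; path a·a

Answer: 2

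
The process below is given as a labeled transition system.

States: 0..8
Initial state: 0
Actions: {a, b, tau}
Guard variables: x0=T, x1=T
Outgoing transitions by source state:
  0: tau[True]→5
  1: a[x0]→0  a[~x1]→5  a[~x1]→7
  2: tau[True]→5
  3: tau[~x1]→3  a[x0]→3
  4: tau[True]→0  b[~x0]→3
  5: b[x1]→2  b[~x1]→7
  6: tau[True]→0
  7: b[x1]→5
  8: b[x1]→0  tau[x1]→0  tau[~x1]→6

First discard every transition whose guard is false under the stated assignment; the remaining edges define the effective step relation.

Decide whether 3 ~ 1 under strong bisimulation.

Answer: NOT BISIMILAR

Analysis:
Compute ~ classes (split until stable):
  round 0: {{0,1,2,3,4,5,6,7,8}}
  round 1: {{0,2,4,6},{1,3},{5,7},{8}}
  round 2: {{0,2},{1},{3},{4,6},{5},{7},{8}}
7 equivalence class(es) (converged in 3)
3∈{3}, 1∈{1}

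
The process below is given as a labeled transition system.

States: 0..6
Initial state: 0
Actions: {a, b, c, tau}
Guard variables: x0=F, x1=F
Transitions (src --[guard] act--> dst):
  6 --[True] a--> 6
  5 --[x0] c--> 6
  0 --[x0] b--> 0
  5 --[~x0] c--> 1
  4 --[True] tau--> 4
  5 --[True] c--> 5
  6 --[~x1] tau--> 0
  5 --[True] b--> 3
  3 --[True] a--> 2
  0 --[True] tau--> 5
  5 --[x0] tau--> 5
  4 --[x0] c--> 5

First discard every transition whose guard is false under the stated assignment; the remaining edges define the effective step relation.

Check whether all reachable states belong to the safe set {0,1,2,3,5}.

Inv-set: {0,1,2,3,5}
Reach set: {0,1,2,3,5}
  0: safe
  1: safe
  2: safe
  3: safe
  5: safe

Answer: INVARIANT HOLDS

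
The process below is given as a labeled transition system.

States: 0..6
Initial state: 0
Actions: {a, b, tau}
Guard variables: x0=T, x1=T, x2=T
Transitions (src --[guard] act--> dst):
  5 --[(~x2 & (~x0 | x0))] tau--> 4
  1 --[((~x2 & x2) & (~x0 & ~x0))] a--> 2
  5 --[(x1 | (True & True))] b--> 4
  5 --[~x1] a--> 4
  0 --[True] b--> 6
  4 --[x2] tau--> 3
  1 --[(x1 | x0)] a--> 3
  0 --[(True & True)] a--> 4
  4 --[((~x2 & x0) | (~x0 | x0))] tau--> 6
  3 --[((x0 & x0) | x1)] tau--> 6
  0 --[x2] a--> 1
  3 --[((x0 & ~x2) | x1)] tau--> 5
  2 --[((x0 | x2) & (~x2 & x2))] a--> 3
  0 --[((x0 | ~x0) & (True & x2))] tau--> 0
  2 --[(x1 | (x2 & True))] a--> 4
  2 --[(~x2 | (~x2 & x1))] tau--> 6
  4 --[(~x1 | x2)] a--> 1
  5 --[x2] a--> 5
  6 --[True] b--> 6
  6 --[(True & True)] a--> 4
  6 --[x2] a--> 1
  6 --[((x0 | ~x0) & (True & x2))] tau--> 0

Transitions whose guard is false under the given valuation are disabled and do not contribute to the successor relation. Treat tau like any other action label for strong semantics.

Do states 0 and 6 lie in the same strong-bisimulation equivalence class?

Answer: BISIMILAR

Analysis:
Bisimulation quotient by refinement:
  round 0: {{0,1,2,3,4,5,6}}
  round 1: {{0,6},{1,2},{3},{4},{5}}
  round 2: {{0,6},{1},{2},{3},{4},{5}}
Fixed point at round 3; 6 class(es).
0∈{0,6}, 6∈{0,6}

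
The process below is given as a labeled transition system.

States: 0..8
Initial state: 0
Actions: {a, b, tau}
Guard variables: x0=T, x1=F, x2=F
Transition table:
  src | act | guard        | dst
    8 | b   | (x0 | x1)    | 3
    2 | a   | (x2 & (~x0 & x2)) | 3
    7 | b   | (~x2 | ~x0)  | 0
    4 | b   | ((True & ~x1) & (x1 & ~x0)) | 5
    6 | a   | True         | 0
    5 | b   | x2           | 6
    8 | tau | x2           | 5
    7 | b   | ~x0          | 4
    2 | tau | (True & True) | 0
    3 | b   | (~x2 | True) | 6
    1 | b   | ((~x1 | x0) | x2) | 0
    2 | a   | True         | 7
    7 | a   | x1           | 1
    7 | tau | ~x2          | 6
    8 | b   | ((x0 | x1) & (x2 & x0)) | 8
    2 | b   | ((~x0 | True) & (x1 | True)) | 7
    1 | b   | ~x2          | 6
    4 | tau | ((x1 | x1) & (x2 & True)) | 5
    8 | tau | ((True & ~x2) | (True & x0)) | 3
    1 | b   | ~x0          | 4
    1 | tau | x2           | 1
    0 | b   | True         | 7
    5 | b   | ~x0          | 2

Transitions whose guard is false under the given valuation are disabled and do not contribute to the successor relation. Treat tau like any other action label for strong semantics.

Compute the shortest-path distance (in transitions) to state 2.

Breadth-first toward 2:
  Layer 0: {0}
  Layer 1: {7}
  Layer 2: {6}
2 never appears.

Answer: UNREACHABLE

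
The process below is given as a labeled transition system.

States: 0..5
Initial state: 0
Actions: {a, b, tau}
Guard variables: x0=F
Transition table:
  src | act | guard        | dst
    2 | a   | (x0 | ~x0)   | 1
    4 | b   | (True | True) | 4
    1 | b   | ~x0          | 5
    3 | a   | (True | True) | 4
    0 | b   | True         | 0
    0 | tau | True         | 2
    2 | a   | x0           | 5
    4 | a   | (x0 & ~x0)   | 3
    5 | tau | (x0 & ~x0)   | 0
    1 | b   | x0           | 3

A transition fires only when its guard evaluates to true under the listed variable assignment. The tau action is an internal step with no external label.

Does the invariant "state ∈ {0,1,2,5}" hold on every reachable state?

Safe = {0,1,2,5}
R = {0,1,2,5}
  0: ✓
  1: ✓
  2: ✓
  5: ✓

Answer: INVARIANT HOLDS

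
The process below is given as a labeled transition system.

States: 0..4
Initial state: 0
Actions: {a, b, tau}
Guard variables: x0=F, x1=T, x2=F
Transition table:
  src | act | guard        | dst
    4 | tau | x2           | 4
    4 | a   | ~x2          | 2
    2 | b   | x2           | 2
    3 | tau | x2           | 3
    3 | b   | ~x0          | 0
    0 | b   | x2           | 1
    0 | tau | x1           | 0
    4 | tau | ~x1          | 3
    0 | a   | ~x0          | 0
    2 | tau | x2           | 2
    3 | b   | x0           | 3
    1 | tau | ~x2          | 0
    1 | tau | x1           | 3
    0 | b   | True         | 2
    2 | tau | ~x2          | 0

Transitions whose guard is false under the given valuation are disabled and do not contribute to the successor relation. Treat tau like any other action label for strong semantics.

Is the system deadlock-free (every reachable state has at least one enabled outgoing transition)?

Answer: DEADLOCK-FREE

Trace:
Reach set: {0,2}
  0: a→0  b→2  tau→0  [deg 3]
  2: tau→0  [deg 1]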